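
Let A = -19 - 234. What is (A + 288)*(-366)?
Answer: -12810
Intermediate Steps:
A = -253
(A + 288)*(-366) = (-253 + 288)*(-366) = 35*(-366) = -12810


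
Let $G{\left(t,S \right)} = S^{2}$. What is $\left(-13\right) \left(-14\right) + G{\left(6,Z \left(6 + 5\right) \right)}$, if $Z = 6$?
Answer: $4538$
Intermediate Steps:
$\left(-13\right) \left(-14\right) + G{\left(6,Z \left(6 + 5\right) \right)} = \left(-13\right) \left(-14\right) + \left(6 \left(6 + 5\right)\right)^{2} = 182 + \left(6 \cdot 11\right)^{2} = 182 + 66^{2} = 182 + 4356 = 4538$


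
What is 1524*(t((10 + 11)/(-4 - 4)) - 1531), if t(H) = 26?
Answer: -2293620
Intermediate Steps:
1524*(t((10 + 11)/(-4 - 4)) - 1531) = 1524*(26 - 1531) = 1524*(-1505) = -2293620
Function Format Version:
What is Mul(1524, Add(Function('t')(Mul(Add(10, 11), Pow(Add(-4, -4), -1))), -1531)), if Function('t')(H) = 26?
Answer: -2293620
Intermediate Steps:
Mul(1524, Add(Function('t')(Mul(Add(10, 11), Pow(Add(-4, -4), -1))), -1531)) = Mul(1524, Add(26, -1531)) = Mul(1524, -1505) = -2293620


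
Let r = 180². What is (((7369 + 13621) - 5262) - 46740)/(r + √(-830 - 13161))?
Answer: -1004788800/1049773991 + 31012*I*√13991/1049773991 ≈ -0.95715 + 0.0034943*I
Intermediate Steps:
r = 32400
(((7369 + 13621) - 5262) - 46740)/(r + √(-830 - 13161)) = (((7369 + 13621) - 5262) - 46740)/(32400 + √(-830 - 13161)) = ((20990 - 5262) - 46740)/(32400 + √(-13991)) = (15728 - 46740)/(32400 + I*√13991) = -31012/(32400 + I*√13991)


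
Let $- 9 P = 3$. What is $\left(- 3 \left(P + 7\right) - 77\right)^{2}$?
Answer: $9409$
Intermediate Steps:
$P = - \frac{1}{3}$ ($P = \left(- \frac{1}{9}\right) 3 = - \frac{1}{3} \approx -0.33333$)
$\left(- 3 \left(P + 7\right) - 77\right)^{2} = \left(- 3 \left(- \frac{1}{3} + 7\right) - 77\right)^{2} = \left(\left(-3\right) \frac{20}{3} - 77\right)^{2} = \left(-20 - 77\right)^{2} = \left(-97\right)^{2} = 9409$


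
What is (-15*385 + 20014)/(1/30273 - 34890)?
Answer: -431057247/1056224969 ≈ -0.40811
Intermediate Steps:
(-15*385 + 20014)/(1/30273 - 34890) = (-5775 + 20014)/(1/30273 - 34890) = 14239/(-1056224969/30273) = 14239*(-30273/1056224969) = -431057247/1056224969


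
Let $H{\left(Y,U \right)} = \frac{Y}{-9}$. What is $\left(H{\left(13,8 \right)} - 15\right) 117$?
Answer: $-1924$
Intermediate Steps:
$H{\left(Y,U \right)} = - \frac{Y}{9}$ ($H{\left(Y,U \right)} = Y \left(- \frac{1}{9}\right) = - \frac{Y}{9}$)
$\left(H{\left(13,8 \right)} - 15\right) 117 = \left(\left(- \frac{1}{9}\right) 13 - 15\right) 117 = \left(- \frac{13}{9} - 15\right) 117 = \left(- \frac{148}{9}\right) 117 = -1924$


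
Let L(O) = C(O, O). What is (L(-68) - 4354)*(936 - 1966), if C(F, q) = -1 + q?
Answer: 4555690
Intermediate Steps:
L(O) = -1 + O
(L(-68) - 4354)*(936 - 1966) = ((-1 - 68) - 4354)*(936 - 1966) = (-69 - 4354)*(-1030) = -4423*(-1030) = 4555690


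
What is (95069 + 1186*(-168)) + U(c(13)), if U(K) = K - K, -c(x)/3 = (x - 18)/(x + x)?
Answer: -104179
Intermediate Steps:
c(x) = -3*(-18 + x)/(2*x) (c(x) = -3*(x - 18)/(x + x) = -3*(-18 + x)/(2*x))
U(K) = 0
(95069 + 1186*(-168)) + U(c(13)) = (95069 + 1186*(-168)) + 0 = (95069 - 199248) + 0 = -104179 + 0 = -104179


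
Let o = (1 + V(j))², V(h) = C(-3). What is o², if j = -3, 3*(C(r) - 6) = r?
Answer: 1296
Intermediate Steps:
C(r) = 6 + r/3
V(h) = 5 (V(h) = 6 + (⅓)*(-3) = 6 - 1 = 5)
o = 36 (o = (1 + 5)² = 6² = 36)
o² = 36² = 1296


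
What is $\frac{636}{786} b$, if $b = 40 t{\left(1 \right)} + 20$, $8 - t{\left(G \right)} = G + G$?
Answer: $\frac{27560}{131} \approx 210.38$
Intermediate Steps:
$t{\left(G \right)} = 8 - 2 G$ ($t{\left(G \right)} = 8 - \left(G + G\right) = 8 - 2 G$)
$b = 260$ ($b = 40 \left(8 - 2\right) + 20 = 40 \cdot 6 + 20 = 240 + 20 = 260$)
$\frac{636}{786} b = \frac{636}{786} \cdot 260 = 636 \cdot \frac{1}{786} \cdot 260 = \frac{106}{131} \cdot 260 = \frac{27560}{131}$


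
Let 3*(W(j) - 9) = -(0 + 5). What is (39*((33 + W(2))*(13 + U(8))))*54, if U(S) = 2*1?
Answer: 1274130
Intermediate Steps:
U(S) = 2
W(j) = 22/3 (W(j) = 9 + (-(0 + 5))/3 = 9 + (-1*5)/3 = 9 + (⅓)*(-5) = 9 - 5/3 = 22/3)
(39*((33 + W(2))*(13 + U(8))))*54 = (39*((33 + 22/3)*(13 + 2)))*54 = (39*((121/3)*15))*54 = (39*605)*54 = 23595*54 = 1274130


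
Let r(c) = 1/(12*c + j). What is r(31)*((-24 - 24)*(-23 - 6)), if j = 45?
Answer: 464/139 ≈ 3.3381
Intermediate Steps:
r(c) = 1/(45 + 12*c) (r(c) = 1/(12*c + 45) = 1/(45 + 12*c))
r(31)*((-24 - 24)*(-23 - 6)) = (1/(3*(15 + 4*31)))*((-24 - 24)*(-23 - 6)) = (1/(3*(15 + 124)))*(-48*(-29)) = ((1/3)/139)*1392 = ((1/3)*(1/139))*1392 = (1/417)*1392 = 464/139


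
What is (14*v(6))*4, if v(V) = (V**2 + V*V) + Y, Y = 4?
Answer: 4256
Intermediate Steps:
v(V) = 4 + 2*V**2 (v(V) = (V**2 + V*V) + 4 = (V**2 + V**2) + 4 = 2*V**2 + 4 = 4 + 2*V**2)
(14*v(6))*4 = (14*(4 + 2*6**2))*4 = (14*(4 + 2*36))*4 = (14*(4 + 72))*4 = (14*76)*4 = 1064*4 = 4256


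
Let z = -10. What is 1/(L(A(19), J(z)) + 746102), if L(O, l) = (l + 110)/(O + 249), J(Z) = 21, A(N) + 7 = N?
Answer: 261/194732753 ≈ 1.3403e-6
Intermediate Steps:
A(N) = -7 + N
L(O, l) = (110 + l)/(249 + O)
1/(L(A(19), J(z)) + 746102) = 1/((110 + 21)/(249 + (-7 + 19)) + 746102) = 1/(131/(249 + 12) + 746102) = 1/(131/261 + 746102) = 1/(194732753/261) = 261/194732753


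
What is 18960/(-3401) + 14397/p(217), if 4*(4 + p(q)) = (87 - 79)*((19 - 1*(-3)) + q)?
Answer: 13325719/537358 ≈ 24.799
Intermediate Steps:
p(q) = 40 + 2*q (p(q) = -4 + ((87 - 79)*((19 - 1*(-3)) + q))/4 = -4 + (8*((19 + 3) + q))/4 = -4 + (8*(22 + q))/4 = -4 + (176 + 8*q)/4 = -4 + (44 + 2*q) = 40 + 2*q)
18960/(-3401) + 14397/p(217) = 18960/(-3401) + 14397/(40 + 2*217) = 18960*(-1/3401) + 14397/(40 + 434) = -18960/3401 + 14397/474 = -18960/3401 + 14397*(1/474) = -18960/3401 + 4799/158 = 13325719/537358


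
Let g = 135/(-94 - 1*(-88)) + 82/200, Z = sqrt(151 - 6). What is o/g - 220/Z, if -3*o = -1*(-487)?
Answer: 48700/6627 - 44*sqrt(145)/29 ≈ -10.921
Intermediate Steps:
Z = sqrt(145) ≈ 12.042
o = -487/3 (o = -(-1)*(-487)/3 = -1/3*487 = -487/3 ≈ -162.33)
g = -2209/100 (g = 135/(-94 + 88) + 82*(1/200) = 135/(-6) + 41/100 = 135*(-1/6) + 41/100 = -45/2 + 41/100 = -2209/100 ≈ -22.090)
o/g - 220/Z = -487/(3*(-2209/100)) - 220*sqrt(145)/145 = -487/3*(-100/2209) - 44*sqrt(145)/29 = 48700/6627 - 44*sqrt(145)/29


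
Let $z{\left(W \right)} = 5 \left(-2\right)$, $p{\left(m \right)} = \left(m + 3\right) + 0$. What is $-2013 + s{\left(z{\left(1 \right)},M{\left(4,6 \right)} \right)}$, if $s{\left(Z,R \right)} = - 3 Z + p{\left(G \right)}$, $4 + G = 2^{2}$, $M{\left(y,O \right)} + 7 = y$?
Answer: $-1980$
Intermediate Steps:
$M{\left(y,O \right)} = -7 + y$
$G = 0$ ($G = -4 + 2^{2} = -4 + 4 = 0$)
$p{\left(m \right)} = 3 + m$ ($p{\left(m \right)} = \left(3 + m\right) + 0 = 3 + m$)
$z{\left(W \right)} = -10$
$s{\left(Z,R \right)} = 3 - 3 Z$ ($s{\left(Z,R \right)} = - 3 Z + \left(3 + 0\right) = - 3 Z + 3 = 3 - 3 Z$)
$-2013 + s{\left(z{\left(1 \right)},M{\left(4,6 \right)} \right)} = -2013 + \left(3 - -30\right) = -2013 + \left(3 + 30\right) = -2013 + 33 = -1980$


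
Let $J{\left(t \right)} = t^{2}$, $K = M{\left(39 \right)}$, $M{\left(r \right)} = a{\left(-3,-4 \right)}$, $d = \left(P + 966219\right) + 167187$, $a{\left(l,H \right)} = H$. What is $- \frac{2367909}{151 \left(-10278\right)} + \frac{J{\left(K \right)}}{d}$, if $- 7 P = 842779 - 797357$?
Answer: $\frac{518867625981}{340073730410} \approx 1.5258$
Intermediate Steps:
$P = - \frac{45422}{7}$ ($P = - \frac{842779 - 797357}{7} = \left(- \frac{1}{7}\right) 45422 = - \frac{45422}{7} \approx -6488.9$)
$d = \frac{7888420}{7}$ ($d = \left(- \frac{45422}{7} + 966219\right) + 167187 = \frac{6718111}{7} + 167187 = \frac{7888420}{7} \approx 1.1269 \cdot 10^{6}$)
$M{\left(r \right)} = -4$
$K = -4$
$- \frac{2367909}{151 \left(-10278\right)} + \frac{J{\left(K \right)}}{d} = - \frac{2367909}{151 \left(-10278\right)} + \frac{\left(-4\right)^{2}}{\frac{7888420}{7}} = - \frac{2367909}{-1551978} + 16 \cdot \frac{7}{7888420} = \left(-2367909\right) \left(- \frac{1}{1551978}\right) + \frac{28}{1972105} = \frac{263101}{172442} + \frac{28}{1972105} = \frac{518867625981}{340073730410}$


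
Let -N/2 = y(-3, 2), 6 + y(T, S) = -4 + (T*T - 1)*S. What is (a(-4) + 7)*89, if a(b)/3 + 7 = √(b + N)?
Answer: -1246 + 1068*I ≈ -1246.0 + 1068.0*I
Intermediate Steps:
y(T, S) = -10 + S*(-1 + T²) (y(T, S) = -6 + (-4 + (T*T - 1)*S) = -6 + (-4 + (T² - 1)*S) = -6 + (-4 + (-1 + T²)*S) = -6 + (-4 + S*(-1 + T²)) = -10 + S*(-1 + T²))
N = -12 (N = -2*(-10 - 1*2 + 2*(-3)²) = -2*(-10 - 2 + 2*9) = -2*(-10 - 2 + 18) = -2*6 = -12)
a(b) = -21 + 3*√(-12 + b) (a(b) = -21 + 3*√(b - 12) = -21 + 3*√(-12 + b))
(a(-4) + 7)*89 = ((-21 + 3*√(-12 - 4)) + 7)*89 = ((-21 + 3*√(-16)) + 7)*89 = ((-21 + 3*(4*I)) + 7)*89 = ((-21 + 12*I) + 7)*89 = (-14 + 12*I)*89 = -1246 + 1068*I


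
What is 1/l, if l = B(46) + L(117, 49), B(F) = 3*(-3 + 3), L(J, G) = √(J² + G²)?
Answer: √16090/16090 ≈ 0.0078835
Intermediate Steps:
L(J, G) = √(G² + J²)
B(F) = 0 (B(F) = 3*0 = 0)
l = √16090 (l = 0 + √(49² + 117²) = 0 + √(2401 + 13689) = 0 + √16090 = √16090 ≈ 126.85)
1/l = 1/(√16090) = √16090/16090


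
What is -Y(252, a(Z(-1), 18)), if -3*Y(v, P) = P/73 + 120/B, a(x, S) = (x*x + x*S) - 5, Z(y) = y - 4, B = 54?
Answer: 830/1971 ≈ 0.42111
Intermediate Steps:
Z(y) = -4 + y
a(x, S) = -5 + x² + S*x (a(x, S) = (x² + S*x) - 5 = -5 + x² + S*x)
Y(v, P) = -20/27 - P/219 (Y(v, P) = -(P/73 + 120/54)/3 = -(P*(1/73) + 120*(1/54))/3 = -(P/73 + 20/9)/3 = -(20/9 + P/73)/3 = -20/27 - P/219)
-Y(252, a(Z(-1), 18)) = -(-20/27 - (-5 + (-4 - 1)² + 18*(-4 - 1))/219) = -(-20/27 - (-5 + (-5)² + 18*(-5))/219) = -(-20/27 - (-5 + 25 - 90)/219) = -(-20/27 - 1/219*(-70)) = -(-20/27 + 70/219) = -1*(-830/1971) = 830/1971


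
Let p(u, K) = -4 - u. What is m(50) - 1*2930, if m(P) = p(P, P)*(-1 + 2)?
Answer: -2984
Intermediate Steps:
m(P) = -4 - P (m(P) = (-4 - P)*(-1 + 2) = (-4 - P)*1 = -4 - P)
m(50) - 1*2930 = (-4 - 1*50) - 1*2930 = (-4 - 50) - 2930 = -54 - 2930 = -2984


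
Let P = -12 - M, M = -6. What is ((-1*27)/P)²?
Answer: 81/4 ≈ 20.250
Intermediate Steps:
P = -6 (P = -12 - 1*(-6) = -12 + 6 = -6)
((-1*27)/P)² = (-1*27/(-6))² = (-27*(-⅙))² = (9/2)² = 81/4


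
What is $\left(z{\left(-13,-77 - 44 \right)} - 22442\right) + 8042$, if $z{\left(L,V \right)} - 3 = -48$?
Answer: $-14445$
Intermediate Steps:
$z{\left(L,V \right)} = -45$ ($z{\left(L,V \right)} = 3 - 48 = -45$)
$\left(z{\left(-13,-77 - 44 \right)} - 22442\right) + 8042 = \left(-45 - 22442\right) + 8042 = -22487 + 8042 = -14445$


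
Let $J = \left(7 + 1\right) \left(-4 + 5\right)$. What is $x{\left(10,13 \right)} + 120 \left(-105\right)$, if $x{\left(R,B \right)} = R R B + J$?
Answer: $-11292$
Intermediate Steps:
$J = 8$ ($J = 8 \cdot 1 = 8$)
$x{\left(R,B \right)} = 8 + B R^{2}$ ($x{\left(R,B \right)} = R R B + 8 = R^{2} B + 8 = B R^{2} + 8 = 8 + B R^{2}$)
$x{\left(10,13 \right)} + 120 \left(-105\right) = \left(8 + 13 \cdot 10^{2}\right) + 120 \left(-105\right) = \left(8 + 13 \cdot 100\right) - 12600 = \left(8 + 1300\right) - 12600 = 1308 - 12600 = -11292$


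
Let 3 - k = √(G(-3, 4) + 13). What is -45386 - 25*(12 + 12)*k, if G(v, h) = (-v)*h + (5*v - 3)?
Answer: -47186 + 600*√7 ≈ -45599.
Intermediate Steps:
G(v, h) = -3 + 5*v - h*v (G(v, h) = -h*v + (-3 + 5*v) = -3 + 5*v - h*v)
k = 3 - √7 (k = 3 - √((-3 + 5*(-3) - 1*4*(-3)) + 13) = 3 - √((-3 - 15 + 12) + 13) = 3 - √(-6 + 13) = 3 - √7 ≈ 0.35425)
-45386 - 25*(12 + 12)*k = -45386 - 25*(12 + 12)*(3 - √7) = -45386 - 25*24*(3 - √7) = -45386 - 600*(3 - √7) = -45386 - (1800 - 600*√7) = -45386 + (-1800 + 600*√7) = -47186 + 600*√7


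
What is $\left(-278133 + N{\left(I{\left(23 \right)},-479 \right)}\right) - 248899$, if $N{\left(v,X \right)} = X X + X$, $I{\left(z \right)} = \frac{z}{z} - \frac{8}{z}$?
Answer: $-298070$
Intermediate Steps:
$I{\left(z \right)} = 1 - \frac{8}{z}$
$N{\left(v,X \right)} = X + X^{2}$ ($N{\left(v,X \right)} = X^{2} + X = X + X^{2}$)
$\left(-278133 + N{\left(I{\left(23 \right)},-479 \right)}\right) - 248899 = \left(-278133 - 479 \left(1 - 479\right)\right) - 248899 = \left(-278133 - -228962\right) - 248899 = \left(-278133 + 228962\right) - 248899 = -49171 - 248899 = -298070$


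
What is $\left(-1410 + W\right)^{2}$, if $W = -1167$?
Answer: $6640929$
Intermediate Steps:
$\left(-1410 + W\right)^{2} = \left(-1410 - 1167\right)^{2} = \left(-2577\right)^{2} = 6640929$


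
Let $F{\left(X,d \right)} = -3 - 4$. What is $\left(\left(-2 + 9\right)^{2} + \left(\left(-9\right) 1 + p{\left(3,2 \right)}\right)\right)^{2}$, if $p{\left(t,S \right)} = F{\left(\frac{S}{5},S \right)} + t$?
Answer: $1296$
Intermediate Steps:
$F{\left(X,d \right)} = -7$
$p{\left(t,S \right)} = -7 + t$
$\left(\left(-2 + 9\right)^{2} + \left(\left(-9\right) 1 + p{\left(3,2 \right)}\right)\right)^{2} = \left(\left(-2 + 9\right)^{2} + \left(\left(-9\right) 1 + \left(-7 + 3\right)\right)\right)^{2} = \left(7^{2} - 13\right)^{2} = \left(49 - 13\right)^{2} = 36^{2} = 1296$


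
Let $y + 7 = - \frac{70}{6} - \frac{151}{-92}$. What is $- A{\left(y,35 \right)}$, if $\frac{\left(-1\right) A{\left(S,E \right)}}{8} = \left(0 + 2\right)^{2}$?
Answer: $32$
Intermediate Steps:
$y = - \frac{4699}{276}$ ($y = -7 - \left(- \frac{151}{92} + \frac{35}{3}\right) = -7 - \frac{2767}{276} = - \frac{4699}{276} \approx -17.025$)
$A{\left(S,E \right)} = -32$ ($A{\left(S,E \right)} = - 8 \left(0 + 2\right)^{2} = - 8 \cdot 2^{2} = \left(-8\right) 4 = -32$)
$- A{\left(y,35 \right)} = \left(-1\right) \left(-32\right) = 32$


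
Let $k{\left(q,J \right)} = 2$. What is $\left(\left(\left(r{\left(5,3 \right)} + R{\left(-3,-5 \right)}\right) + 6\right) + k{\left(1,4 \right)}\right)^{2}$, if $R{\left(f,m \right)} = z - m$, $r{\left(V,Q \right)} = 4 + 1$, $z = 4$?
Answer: $484$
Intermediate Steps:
$r{\left(V,Q \right)} = 5$
$R{\left(f,m \right)} = 4 - m$
$\left(\left(\left(r{\left(5,3 \right)} + R{\left(-3,-5 \right)}\right) + 6\right) + k{\left(1,4 \right)}\right)^{2} = \left(\left(\left(5 + \left(4 - -5\right)\right) + 6\right) + 2\right)^{2} = \left(\left(\left(5 + \left(4 + 5\right)\right) + 6\right) + 2\right)^{2} = \left(\left(\left(5 + 9\right) + 6\right) + 2\right)^{2} = \left(\left(14 + 6\right) + 2\right)^{2} = \left(20 + 2\right)^{2} = 22^{2} = 484$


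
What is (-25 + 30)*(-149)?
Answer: -745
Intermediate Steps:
(-25 + 30)*(-149) = 5*(-149) = -745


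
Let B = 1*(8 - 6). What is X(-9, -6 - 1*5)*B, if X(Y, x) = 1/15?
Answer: 2/15 ≈ 0.13333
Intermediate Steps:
X(Y, x) = 1/15
B = 2 (B = 1*2 = 2)
X(-9, -6 - 1*5)*B = (1/15)*2 = 2/15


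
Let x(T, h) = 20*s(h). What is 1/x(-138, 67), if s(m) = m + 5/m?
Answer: 67/89880 ≈ 0.00074544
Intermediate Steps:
x(T, h) = 20*h + 100/h (x(T, h) = 20*(h + 5/h) = 20*h + 100/h)
1/x(-138, 67) = 1/(20*67 + 100/67) = 1/(1340 + 100*(1/67)) = 1/(1340 + 100/67) = 1/(89880/67) = 67/89880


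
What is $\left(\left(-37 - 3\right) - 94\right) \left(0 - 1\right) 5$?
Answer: $670$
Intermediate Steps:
$\left(\left(-37 - 3\right) - 94\right) \left(0 - 1\right) 5 = \left(\left(-37 - 3\right) - 94\right) \left(\left(-1\right) 5\right) = \left(-40 - 94\right) \left(-5\right) = \left(-134\right) \left(-5\right) = 670$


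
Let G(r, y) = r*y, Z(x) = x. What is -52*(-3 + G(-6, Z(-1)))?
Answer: -156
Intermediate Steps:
-52*(-3 + G(-6, Z(-1))) = -52*(-3 - 6*(-1)) = -52*(-3 + 6) = -52*3 = -156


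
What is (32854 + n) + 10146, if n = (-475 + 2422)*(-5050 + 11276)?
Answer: 12165022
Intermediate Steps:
n = 12122022 (n = 1947*6226 = 12122022)
(32854 + n) + 10146 = (32854 + 12122022) + 10146 = 12154876 + 10146 = 12165022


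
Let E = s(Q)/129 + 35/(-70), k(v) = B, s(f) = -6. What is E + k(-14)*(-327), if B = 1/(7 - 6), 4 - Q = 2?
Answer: -28169/86 ≈ -327.55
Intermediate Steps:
Q = 2 (Q = 4 - 1*2 = 4 - 2 = 2)
B = 1 (B = 1/1 = 1)
k(v) = 1
E = -47/86 (E = -6/129 + 35/(-70) = -6*1/129 + 35*(-1/70) = -2/43 - ½ = -47/86 ≈ -0.54651)
E + k(-14)*(-327) = -47/86 + 1*(-327) = -47/86 - 327 = -28169/86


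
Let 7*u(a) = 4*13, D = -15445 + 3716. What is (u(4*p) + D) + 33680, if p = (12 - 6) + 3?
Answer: 153709/7 ≈ 21958.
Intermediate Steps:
p = 9 (p = 6 + 3 = 9)
D = -11729
u(a) = 52/7 (u(a) = (4*13)/7 = (⅐)*52 = 52/7)
(u(4*p) + D) + 33680 = (52/7 - 11729) + 33680 = -82051/7 + 33680 = 153709/7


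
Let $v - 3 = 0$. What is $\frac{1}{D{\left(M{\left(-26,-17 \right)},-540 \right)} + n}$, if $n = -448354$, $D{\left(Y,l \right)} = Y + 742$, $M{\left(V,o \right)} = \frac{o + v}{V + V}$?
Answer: $- \frac{26}{11637905} \approx -2.2341 \cdot 10^{-6}$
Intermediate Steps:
$v = 3$ ($v = 3 + 0 = 3$)
$M{\left(V,o \right)} = \frac{3 + o}{2 V}$ ($M{\left(V,o \right)} = \frac{o + 3}{V + V} = \frac{3 + o}{2 V}$)
$D{\left(Y,l \right)} = 742 + Y$
$\frac{1}{D{\left(M{\left(-26,-17 \right)},-540 \right)} + n} = \frac{1}{\left(742 + \frac{3 - 17}{2 \left(-26\right)}\right) - 448354} = \frac{1}{\left(742 + \frac{1}{2} \left(- \frac{1}{26}\right) \left(-14\right)\right) - 448354} = \frac{1}{\left(742 + \frac{7}{26}\right) - 448354} = \frac{1}{\frac{19299}{26} - 448354} = \frac{1}{- \frac{11637905}{26}} = - \frac{26}{11637905}$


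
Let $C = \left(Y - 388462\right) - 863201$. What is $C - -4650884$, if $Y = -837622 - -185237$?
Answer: $2746836$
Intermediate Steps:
$Y = -652385$ ($Y = -837622 + 185237 = -652385$)
$C = -1904048$ ($C = \left(-652385 - 388462\right) - 863201 = -1040847 - 863201 = -1904048$)
$C - -4650884 = -1904048 - -4650884 = -1904048 + 4650884 = 2746836$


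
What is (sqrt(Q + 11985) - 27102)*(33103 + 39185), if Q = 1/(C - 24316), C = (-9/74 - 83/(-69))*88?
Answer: -1959149376 + 54216*sqrt(318240794182600477)/3864739 ≈ -1.9512e+9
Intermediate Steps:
C = 242924/2553 (C = (-9*1/74 - 83*(-1/69))*88 = (-9/74 + 83/69)*88 = (5521/5106)*88 = 242924/2553 ≈ 95.152)
Q = -2553/61835824 (Q = 1/(242924/2553 - 24316) = 1/(-61835824/2553) = -2553/61835824 ≈ -4.1287e-5)
(sqrt(Q + 11985) - 27102)*(33103 + 39185) = (sqrt(-2553/61835824 + 11985) - 27102)*(33103 + 39185) = (sqrt(741102348087/61835824) - 27102)*72288 = (3*sqrt(318240794182600477)/15458956 - 27102)*72288 = (-27102 + 3*sqrt(318240794182600477)/15458956)*72288 = -1959149376 + 54216*sqrt(318240794182600477)/3864739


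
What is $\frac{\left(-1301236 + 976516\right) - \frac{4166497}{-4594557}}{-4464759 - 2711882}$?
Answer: $\frac{1491940382543}{32973486143037} \approx 0.045247$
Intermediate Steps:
$\frac{\left(-1301236 + 976516\right) - \frac{4166497}{-4594557}}{-4464759 - 2711882} = \frac{-324720 - - \frac{4166497}{4594557}}{-7176641} = \left(-324720 + \frac{4166497}{4594557}\right) \left(- \frac{1}{7176641}\right) = \left(- \frac{1491940382543}{4594557}\right) \left(- \frac{1}{7176641}\right) = \frac{1491940382543}{32973486143037}$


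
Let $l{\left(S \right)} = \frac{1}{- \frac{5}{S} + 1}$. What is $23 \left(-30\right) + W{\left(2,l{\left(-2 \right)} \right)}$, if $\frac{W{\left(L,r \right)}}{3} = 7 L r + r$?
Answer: $- \frac{4740}{7} \approx -677.14$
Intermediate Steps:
$l{\left(S \right)} = \frac{1}{1 - \frac{5}{S}}$
$W{\left(L,r \right)} = 3 r + 21 L r$ ($W{\left(L,r \right)} = 3 \left(7 L r + r\right) = 3 \left(r + 7 L r\right) = 3 r + 21 L r$)
$23 \left(-30\right) + W{\left(2,l{\left(-2 \right)} \right)} = 23 \left(-30\right) + 3 \left(- \frac{2}{-5 - 2}\right) \left(1 + 7 \cdot 2\right) = -690 + 3 \left(- \frac{2}{-7}\right) \left(1 + 14\right) = -690 + 3 \left(\left(-2\right) \left(- \frac{1}{7}\right)\right) 15 = -690 + 3 \cdot \frac{2}{7} \cdot 15 = -690 + \frac{90}{7} = - \frac{4740}{7}$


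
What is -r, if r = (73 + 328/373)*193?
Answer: -5318501/373 ≈ -14259.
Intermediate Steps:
r = 5318501/373 (r = (73 + 328*(1/373))*193 = (73 + 328/373)*193 = (27557/373)*193 = 5318501/373 ≈ 14259.)
-r = -1*5318501/373 = -5318501/373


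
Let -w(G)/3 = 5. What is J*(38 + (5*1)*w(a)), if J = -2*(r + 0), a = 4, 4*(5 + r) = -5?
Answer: -925/2 ≈ -462.50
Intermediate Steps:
r = -25/4 (r = -5 + (1/4)*(-5) = -5 - 5/4 = -25/4 ≈ -6.2500)
w(G) = -15 (w(G) = -3*5 = -15)
J = 25/2 (J = -2*(-25/4 + 0) = -2*(-25/4) = 25/2 ≈ 12.500)
J*(38 + (5*1)*w(a)) = 25*(38 + (5*1)*(-15))/2 = 25*(38 + 5*(-15))/2 = 25*(38 - 75)/2 = (25/2)*(-37) = -925/2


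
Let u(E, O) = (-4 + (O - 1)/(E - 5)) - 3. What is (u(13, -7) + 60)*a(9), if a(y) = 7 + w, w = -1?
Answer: 312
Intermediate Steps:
u(E, O) = -7 + (-1 + O)/(-5 + E) (u(E, O) = (-4 + (-1 + O)/(-5 + E)) - 3 = -7 + (-1 + O)/(-5 + E))
a(y) = 6 (a(y) = 7 - 1 = 6)
(u(13, -7) + 60)*a(9) = ((34 - 7 - 7*13)/(-5 + 13) + 60)*6 = ((34 - 7 - 91)/8 + 60)*6 = ((⅛)*(-64) + 60)*6 = (-8 + 60)*6 = 52*6 = 312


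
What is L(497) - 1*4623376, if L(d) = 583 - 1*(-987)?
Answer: -4621806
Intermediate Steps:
L(d) = 1570 (L(d) = 583 + 987 = 1570)
L(497) - 1*4623376 = 1570 - 1*4623376 = 1570 - 4623376 = -4621806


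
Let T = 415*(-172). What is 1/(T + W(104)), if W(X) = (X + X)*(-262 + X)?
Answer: -1/104244 ≈ -9.5929e-6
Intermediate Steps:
W(X) = 2*X*(-262 + X) (W(X) = (2*X)*(-262 + X) = 2*X*(-262 + X))
T = -71380
1/(T + W(104)) = 1/(-71380 + 2*104*(-262 + 104)) = 1/(-71380 + 2*104*(-158)) = 1/(-71380 - 32864) = 1/(-104244) = -1/104244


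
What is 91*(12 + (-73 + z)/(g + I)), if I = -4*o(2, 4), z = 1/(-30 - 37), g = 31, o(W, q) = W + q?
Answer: 9568/67 ≈ 142.81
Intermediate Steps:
z = -1/67 (z = 1/(-67) = -1/67 ≈ -0.014925)
I = -24 (I = -4*(2 + 4) = -4*6 = -24)
91*(12 + (-73 + z)/(g + I)) = 91*(12 + (-73 - 1/67)/(31 - 24)) = 91*(12 - 4892/67/7) = 91*(12 - 4892/67*⅐) = 91*(12 - 4892/469) = 91*(736/469) = 9568/67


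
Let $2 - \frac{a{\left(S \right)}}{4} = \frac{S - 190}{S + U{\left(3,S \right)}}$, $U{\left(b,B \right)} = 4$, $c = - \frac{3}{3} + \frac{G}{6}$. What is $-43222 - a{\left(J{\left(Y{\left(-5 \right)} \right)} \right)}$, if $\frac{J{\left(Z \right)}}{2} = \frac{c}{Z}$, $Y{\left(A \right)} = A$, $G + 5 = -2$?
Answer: $- \frac{3167138}{73} \approx -43385.0$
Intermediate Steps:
$G = -7$ ($G = -5 - 2 = -7$)
$c = - \frac{13}{6}$ ($c = - \frac{3}{3} - \frac{7}{6} = \left(-3\right) \frac{1}{3} - \frac{7}{6} = -1 - \frac{7}{6} = - \frac{13}{6} \approx -2.1667$)
$J{\left(Z \right)} = - \frac{13}{3 Z}$ ($J{\left(Z \right)} = 2 \left(- \frac{13}{6 Z}\right) = - \frac{13}{3 Z}$)
$a{\left(S \right)} = 8 - \frac{4 \left(-190 + S\right)}{4 + S}$ ($a{\left(S \right)} = 8 - 4 \frac{S - 190}{S + 4} = 8 - 4 \frac{-190 + S}{4 + S} = 8 - \frac{4 \left(-190 + S\right)}{4 + S}$)
$-43222 - a{\left(J{\left(Y{\left(-5 \right)} \right)} \right)} = -43222 - \frac{4 \left(198 - \frac{13}{3 \left(-5\right)}\right)}{4 - \frac{13}{3 \left(-5\right)}} = -43222 - \frac{4 \left(198 - - \frac{13}{15}\right)}{4 - - \frac{13}{15}} = -43222 - \frac{4 \left(198 + \frac{13}{15}\right)}{4 + \frac{13}{15}} = -43222 - 4 \frac{1}{\frac{73}{15}} \cdot \frac{2983}{15} = -43222 - 4 \cdot \frac{15}{73} \cdot \frac{2983}{15} = -43222 - \frac{11932}{73} = - \frac{3167138}{73}$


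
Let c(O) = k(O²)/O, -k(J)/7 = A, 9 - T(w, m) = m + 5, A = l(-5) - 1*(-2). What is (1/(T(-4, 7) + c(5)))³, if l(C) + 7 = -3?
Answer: 125/68921 ≈ 0.0018137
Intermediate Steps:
l(C) = -10 (l(C) = -7 - 3 = -10)
A = -8 (A = -10 - 1*(-2) = -10 + 2 = -8)
T(w, m) = 4 - m (T(w, m) = 9 - (m + 5) = 9 - (5 + m) = 9 + (-5 - m) = 4 - m)
k(J) = 56 (k(J) = -7*(-8) = 56)
c(O) = 56/O
(1/(T(-4, 7) + c(5)))³ = (1/((4 - 1*7) + 56/5))³ = (1/((4 - 7) + 56*(⅕)))³ = (1/(-3 + 56/5))³ = (1/(41/5))³ = (5/41)³ = 125/68921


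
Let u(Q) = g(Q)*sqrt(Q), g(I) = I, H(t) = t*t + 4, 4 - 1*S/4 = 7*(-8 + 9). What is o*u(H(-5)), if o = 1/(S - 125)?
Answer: -29*sqrt(29)/137 ≈ -1.1399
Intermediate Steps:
S = -12 (S = 16 - 28*(-8 + 9) = 16 - 28 = -12)
H(t) = 4 + t**2 (H(t) = t**2 + 4 = 4 + t**2)
u(Q) = Q**(3/2) (u(Q) = Q*sqrt(Q) = Q**(3/2))
o = -1/137 (o = 1/(-12 - 125) = 1/(-137) = -1/137 ≈ -0.0072993)
o*u(H(-5)) = -(4 + (-5)**2)**(3/2)/137 = -(4 + 25)**(3/2)/137 = -29*sqrt(29)/137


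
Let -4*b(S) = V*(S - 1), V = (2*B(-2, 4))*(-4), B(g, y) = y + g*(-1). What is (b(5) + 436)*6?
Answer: 2904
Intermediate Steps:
B(g, y) = y - g
V = -48 (V = (2*(4 - 1*(-2)))*(-4) = (2*(4 + 2))*(-4) = (2*6)*(-4) = 12*(-4) = -48)
b(S) = -12 + 12*S (b(S) = -(-12)*(S - 1) = -(-12)*(-1 + S) = -(48 - 48*S)/4 = -12 + 12*S)
(b(5) + 436)*6 = ((-12 + 12*5) + 436)*6 = ((-12 + 60) + 436)*6 = (48 + 436)*6 = 484*6 = 2904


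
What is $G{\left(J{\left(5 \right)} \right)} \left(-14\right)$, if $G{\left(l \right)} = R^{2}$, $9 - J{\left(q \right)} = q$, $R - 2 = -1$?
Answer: $-14$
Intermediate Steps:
$R = 1$ ($R = 2 - 1 = 1$)
$J{\left(q \right)} = 9 - q$
$G{\left(l \right)} = 1$ ($G{\left(l \right)} = 1^{2} = 1$)
$G{\left(J{\left(5 \right)} \right)} \left(-14\right) = 1 \left(-14\right) = -14$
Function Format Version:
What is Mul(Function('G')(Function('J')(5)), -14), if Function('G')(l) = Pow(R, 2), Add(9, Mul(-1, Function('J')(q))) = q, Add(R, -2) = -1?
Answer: -14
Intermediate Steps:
R = 1 (R = Add(2, -1) = 1)
Function('J')(q) = Add(9, Mul(-1, q))
Function('G')(l) = 1 (Function('G')(l) = Pow(1, 2) = 1)
Mul(Function('G')(Function('J')(5)), -14) = Mul(1, -14) = -14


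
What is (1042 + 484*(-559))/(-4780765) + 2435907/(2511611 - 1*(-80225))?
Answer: 12344035016559/12390958834540 ≈ 0.99621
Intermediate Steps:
(1042 + 484*(-559))/(-4780765) + 2435907/(2511611 - 1*(-80225)) = (1042 - 270556)*(-1/4780765) + 2435907/(2511611 + 80225) = -269514*(-1/4780765) + 2435907/2591836 = 269514/4780765 + 2435907*(1/2591836) = 269514/4780765 + 2435907/2591836 = 12344035016559/12390958834540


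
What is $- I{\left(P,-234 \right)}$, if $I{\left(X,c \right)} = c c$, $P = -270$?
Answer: $-54756$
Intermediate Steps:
$I{\left(X,c \right)} = c^{2}$
$- I{\left(P,-234 \right)} = - \left(-234\right)^{2} = \left(-1\right) 54756 = -54756$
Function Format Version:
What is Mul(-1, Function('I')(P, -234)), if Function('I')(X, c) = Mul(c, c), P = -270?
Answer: -54756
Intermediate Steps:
Function('I')(X, c) = Pow(c, 2)
Mul(-1, Function('I')(P, -234)) = Mul(-1, Pow(-234, 2)) = Mul(-1, 54756) = -54756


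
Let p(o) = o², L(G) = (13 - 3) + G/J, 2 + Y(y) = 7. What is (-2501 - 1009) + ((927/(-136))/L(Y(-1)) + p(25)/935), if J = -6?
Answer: -13127681/3740 ≈ -3510.1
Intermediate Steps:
Y(y) = 5 (Y(y) = -2 + 7 = 5)
L(G) = 10 - G/6 (L(G) = (13 - 3) + G/(-6) = 10 + G*(-⅙) = 10 - G/6)
(-2501 - 1009) + ((927/(-136))/L(Y(-1)) + p(25)/935) = (-2501 - 1009) + ((927/(-136))/(10 - ⅙*5) + 25²/935) = -3510 + ((927*(-1/136))/(10 - ⅚) + 625*(1/935)) = -3510 + (-927/(136*55/6) + 125/187) = -3510 + (-927/136*6/55 + 125/187) = -3510 + (-2781/3740 + 125/187) = -3510 - 281/3740 = -13127681/3740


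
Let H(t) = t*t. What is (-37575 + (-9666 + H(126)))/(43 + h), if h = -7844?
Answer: 31365/7801 ≈ 4.0206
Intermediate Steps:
H(t) = t²
(-37575 + (-9666 + H(126)))/(43 + h) = (-37575 + (-9666 + 126²))/(43 - 7844) = (-37575 + (-9666 + 15876))/(-7801) = (-37575 + 6210)*(-1/7801) = -31365*(-1/7801) = 31365/7801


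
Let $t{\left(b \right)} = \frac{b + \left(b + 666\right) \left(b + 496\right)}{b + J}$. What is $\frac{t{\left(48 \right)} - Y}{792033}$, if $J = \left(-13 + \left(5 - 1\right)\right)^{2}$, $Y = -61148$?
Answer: $\frac{2758852}{34057419} \approx 0.081006$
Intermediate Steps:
$J = 81$ ($J = \left(-13 + 4\right)^{2} = \left(-9\right)^{2} = 81$)
$t{\left(b \right)} = \frac{b + \left(496 + b\right) \left(666 + b\right)}{81 + b}$ ($t{\left(b \right)} = \frac{b + \left(b + 666\right) \left(b + 496\right)}{b + 81} = \frac{b + \left(666 + b\right) \left(496 + b\right)}{81 + b} = \frac{b + \left(496 + b\right) \left(666 + b\right)}{81 + b}$)
$\frac{t{\left(48 \right)} - Y}{792033} = \frac{\frac{330336 + 48^{2} + 1163 \cdot 48}{81 + 48} - -61148}{792033} = \left(\frac{330336 + 2304 + 55824}{129} + 61148\right) \frac{1}{792033} = \left(\frac{1}{129} \cdot 388464 + 61148\right) \frac{1}{792033} = \left(\frac{129488}{43} + 61148\right) \frac{1}{792033} = \frac{2758852}{43} \cdot \frac{1}{792033} = \frac{2758852}{34057419}$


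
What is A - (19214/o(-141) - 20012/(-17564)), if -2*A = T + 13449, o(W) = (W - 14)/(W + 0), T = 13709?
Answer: -21138693794/680605 ≈ -31059.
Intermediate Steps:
o(W) = (-14 + W)/W
A = -13579 (A = -(13709 + 13449)/2 = -1/2*27158 = -13579)
A - (19214/o(-141) - 20012/(-17564)) = -13579 - (19214/(((-14 - 141)/(-141))) - 20012/(-17564)) = -13579 - (19214/((-1/141*(-155))) - 20012*(-1/17564)) = -13579 - (19214/(155/141) + 5003/4391) = -13579 - (19214*(141/155) + 5003/4391) = -13579 - (2709174/155 + 5003/4391) = -13579 - 1*11896758499/680605 = -13579 - 11896758499/680605 = -21138693794/680605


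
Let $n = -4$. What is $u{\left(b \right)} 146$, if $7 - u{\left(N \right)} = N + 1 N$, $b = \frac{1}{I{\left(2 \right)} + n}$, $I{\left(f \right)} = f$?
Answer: $1168$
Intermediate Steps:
$b = - \frac{1}{2}$ ($b = \frac{1}{2 - 4} = \frac{1}{-2} = - \frac{1}{2} \approx -0.5$)
$u{\left(N \right)} = 7 - 2 N$ ($u{\left(N \right)} = 7 - \left(N + 1 N\right) = 7 - \left(N + N\right) = 7 - 2 N$)
$u{\left(b \right)} 146 = \left(7 - -1\right) 146 = \left(7 + 1\right) 146 = 8 \cdot 146 = 1168$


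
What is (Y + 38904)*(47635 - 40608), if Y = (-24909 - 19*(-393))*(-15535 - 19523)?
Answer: 4297154834580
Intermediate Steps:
Y = 611481636 (Y = (-24909 + 7467)*(-35058) = -17442*(-35058) = 611481636)
(Y + 38904)*(47635 - 40608) = (611481636 + 38904)*(47635 - 40608) = 611520540*7027 = 4297154834580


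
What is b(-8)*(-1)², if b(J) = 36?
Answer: 36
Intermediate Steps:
b(-8)*(-1)² = 36*(-1)² = 36*1 = 36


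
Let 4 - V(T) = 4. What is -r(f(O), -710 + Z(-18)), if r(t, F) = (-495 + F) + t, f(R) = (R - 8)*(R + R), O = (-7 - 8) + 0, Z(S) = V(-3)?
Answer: 515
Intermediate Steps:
V(T) = 0 (V(T) = 4 - 1*4 = 4 - 4 = 0)
Z(S) = 0
O = -15 (O = -15 + 0 = -15)
f(R) = 2*R*(-8 + R) (f(R) = (-8 + R)*(2*R) = 2*R*(-8 + R))
r(t, F) = -495 + F + t
-r(f(O), -710 + Z(-18)) = -(-495 + (-710 + 0) + 2*(-15)*(-8 - 15)) = -(-495 - 710 + 2*(-15)*(-23)) = -(-495 - 710 + 690) = -1*(-515) = 515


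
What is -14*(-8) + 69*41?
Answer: 2941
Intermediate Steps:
-14*(-8) + 69*41 = 112 + 2829 = 2941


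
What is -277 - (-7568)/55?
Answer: -697/5 ≈ -139.40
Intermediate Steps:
-277 - (-7568)/55 = -277 - 43*(-16/5) = -277 + 688/5 = -697/5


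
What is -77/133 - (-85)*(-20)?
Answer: -32311/19 ≈ -1700.6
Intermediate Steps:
-77/133 - (-85)*(-20) = -77*1/133 - 17*100 = -11/19 - 1700 = -32311/19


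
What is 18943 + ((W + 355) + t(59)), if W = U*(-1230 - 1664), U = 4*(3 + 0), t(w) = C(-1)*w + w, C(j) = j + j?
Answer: -15489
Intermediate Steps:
C(j) = 2*j
t(w) = -w (t(w) = (2*(-1))*w + w = -2*w + w = -w)
U = 12 (U = 4*3 = 12)
W = -34728 (W = 12*(-1230 - 1664) = 12*(-2894) = -34728)
18943 + ((W + 355) + t(59)) = 18943 + ((-34728 + 355) - 1*59) = 18943 + (-34373 - 59) = 18943 - 34432 = -15489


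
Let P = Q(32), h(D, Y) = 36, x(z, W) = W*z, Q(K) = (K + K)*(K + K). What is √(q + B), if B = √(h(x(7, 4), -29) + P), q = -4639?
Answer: √(-4639 + 2*√1033) ≈ 67.637*I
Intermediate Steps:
Q(K) = 4*K² (Q(K) = (2*K)*(2*K) = 4*K²)
P = 4096 (P = 4*32² = 4*1024 = 4096)
B = 2*√1033 (B = √(36 + 4096) = √4132 = 2*√1033 ≈ 64.281)
√(q + B) = √(-4639 + 2*√1033)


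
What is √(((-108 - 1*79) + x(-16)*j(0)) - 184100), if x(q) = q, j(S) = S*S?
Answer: I*√184287 ≈ 429.29*I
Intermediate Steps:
j(S) = S²
√(((-108 - 1*79) + x(-16)*j(0)) - 184100) = √(((-108 - 1*79) - 16*0²) - 184100) = √(((-108 - 79) - 16*0) - 184100) = √((-187 + 0) - 184100) = √(-187 - 184100) = √(-184287) = I*√184287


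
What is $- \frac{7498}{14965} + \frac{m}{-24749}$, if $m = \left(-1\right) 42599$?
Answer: $\frac{451926033}{370368785} \approx 1.2202$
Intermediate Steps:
$m = -42599$
$- \frac{7498}{14965} + \frac{m}{-24749} = - \frac{7498}{14965} - \frac{42599}{-24749} = \left(-7498\right) \frac{1}{14965} - - \frac{42599}{24749} = - \frac{7498}{14965} + \frac{42599}{24749} = \frac{451926033}{370368785}$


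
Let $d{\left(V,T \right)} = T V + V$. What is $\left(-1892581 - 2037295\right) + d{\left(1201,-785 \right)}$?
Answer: $-4871460$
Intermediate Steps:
$d{\left(V,T \right)} = V + T V$
$\left(-1892581 - 2037295\right) + d{\left(1201,-785 \right)} = \left(-1892581 - 2037295\right) + 1201 \left(1 - 785\right) = -3929876 + 1201 \left(-784\right) = -3929876 - 941584 = -4871460$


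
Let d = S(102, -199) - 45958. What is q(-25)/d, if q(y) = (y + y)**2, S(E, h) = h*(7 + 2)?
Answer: -2500/47749 ≈ -0.052357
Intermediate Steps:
S(E, h) = 9*h (S(E, h) = h*9 = 9*h)
q(y) = 4*y**2 (q(y) = (2*y)**2 = 4*y**2)
d = -47749 (d = 9*(-199) - 45958 = -1791 - 45958 = -47749)
q(-25)/d = (4*(-25)**2)/(-47749) = (4*625)*(-1/47749) = 2500*(-1/47749) = -2500/47749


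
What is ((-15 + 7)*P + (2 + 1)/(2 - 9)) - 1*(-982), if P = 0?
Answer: 6871/7 ≈ 981.57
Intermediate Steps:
((-15 + 7)*P + (2 + 1)/(2 - 9)) - 1*(-982) = ((-15 + 7)*0 + (2 + 1)/(2 - 9)) - 1*(-982) = (-8*0 + 3/(-7)) + 982 = (0 + 3*(-⅐)) + 982 = (0 - 3/7) + 982 = -3/7 + 982 = 6871/7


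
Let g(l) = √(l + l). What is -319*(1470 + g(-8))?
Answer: -468930 - 1276*I ≈ -4.6893e+5 - 1276.0*I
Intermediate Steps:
g(l) = √2*√l (g(l) = √(2*l) = √2*√l)
-319*(1470 + g(-8)) = -319*(1470 + √2*√(-8)) = -319*(1470 + √2*(2*I*√2)) = -319*(1470 + 4*I) = -468930 - 1276*I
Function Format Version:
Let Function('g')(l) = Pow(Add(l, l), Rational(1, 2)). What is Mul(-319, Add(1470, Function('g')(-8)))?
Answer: Add(-468930, Mul(-1276, I)) ≈ Add(-4.6893e+5, Mul(-1276.0, I))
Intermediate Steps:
Function('g')(l) = Mul(Pow(2, Rational(1, 2)), Pow(l, Rational(1, 2))) (Function('g')(l) = Pow(Mul(2, l), Rational(1, 2)) = Mul(Pow(2, Rational(1, 2)), Pow(l, Rational(1, 2))))
Mul(-319, Add(1470, Function('g')(-8))) = Mul(-319, Add(1470, Mul(Pow(2, Rational(1, 2)), Pow(-8, Rational(1, 2))))) = Mul(-319, Add(1470, Mul(Pow(2, Rational(1, 2)), Mul(2, I, Pow(2, Rational(1, 2)))))) = Mul(-319, Add(1470, Mul(4, I))) = Add(-468930, Mul(-1276, I))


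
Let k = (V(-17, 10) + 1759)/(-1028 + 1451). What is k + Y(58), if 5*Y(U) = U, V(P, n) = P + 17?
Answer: 33329/2115 ≈ 15.758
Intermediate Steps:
V(P, n) = 17 + P
Y(U) = U/5
k = 1759/423 (k = ((17 - 17) + 1759)/(-1028 + 1451) = (0 + 1759)/423 = 1759*(1/423) = 1759/423 ≈ 4.1584)
k + Y(58) = 1759/423 + (⅕)*58 = 1759/423 + 58/5 = 33329/2115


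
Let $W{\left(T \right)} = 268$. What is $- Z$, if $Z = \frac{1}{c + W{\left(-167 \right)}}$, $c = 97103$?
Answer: $- \frac{1}{97371} \approx -1.027 \cdot 10^{-5}$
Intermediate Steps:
$Z = \frac{1}{97371}$ ($Z = \frac{1}{97103 + 268} = \frac{1}{97371} \approx 1.027 \cdot 10^{-5}$)
$- Z = \left(-1\right) \frac{1}{97371} = - \frac{1}{97371}$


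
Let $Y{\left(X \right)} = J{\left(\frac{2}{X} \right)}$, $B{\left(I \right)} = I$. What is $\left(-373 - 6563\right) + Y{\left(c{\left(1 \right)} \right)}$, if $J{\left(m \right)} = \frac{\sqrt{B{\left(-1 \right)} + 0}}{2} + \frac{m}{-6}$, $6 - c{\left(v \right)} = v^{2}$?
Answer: $- \frac{104041}{15} + \frac{i}{2} \approx -6936.1 + 0.5 i$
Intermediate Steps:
$c{\left(v \right)} = 6 - v^{2}$
$J{\left(m \right)} = \frac{i}{2} - \frac{m}{6}$ ($J{\left(m \right)} = \frac{\sqrt{-1 + 0}}{2} + \frac{m}{-6} = \sqrt{-1} \cdot \frac{1}{2} + m \left(- \frac{1}{6}\right) = i \frac{1}{2} - \frac{m}{6} = \frac{i}{2} - \frac{m}{6}$)
$Y{\left(X \right)} = \frac{i}{2} - \frac{1}{3 X}$ ($Y{\left(X \right)} = \frac{i}{2} - \frac{2 \frac{1}{X}}{6} = \frac{i}{2} - \frac{1}{3 X}$)
$\left(-373 - 6563\right) + Y{\left(c{\left(1 \right)} \right)} = \left(-373 - 6563\right) - \left(- \frac{i}{2} + \frac{1}{3 \left(6 - 1^{2}\right)}\right) = -6936 - \left(- \frac{i}{2} + \frac{1}{3 \left(6 - 1\right)}\right) = -6936 + \left(\frac{i}{2} - \frac{1}{3 \cdot 5}\right) = -6936 + \left(\frac{i}{2} - \frac{1}{15}\right) = -6936 - \left(\frac{1}{15} - \frac{i}{2}\right) = - \frac{104041}{15} + \frac{i}{2}$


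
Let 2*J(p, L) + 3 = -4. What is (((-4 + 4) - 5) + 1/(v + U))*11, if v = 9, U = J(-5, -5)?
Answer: -53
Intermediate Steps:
J(p, L) = -7/2 (J(p, L) = -3/2 + (½)*(-4) = -3/2 - 2 = -7/2)
U = -7/2 ≈ -3.5000
(((-4 + 4) - 5) + 1/(v + U))*11 = (((-4 + 4) - 5) + 1/(9 - 7/2))*11 = ((0 - 5) + 1/(11/2))*11 = (-5 + 2/11)*11 = -53/11*11 = -53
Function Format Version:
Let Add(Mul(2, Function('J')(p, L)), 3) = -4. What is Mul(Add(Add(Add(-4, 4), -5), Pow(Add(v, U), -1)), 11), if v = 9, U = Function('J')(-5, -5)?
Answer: -53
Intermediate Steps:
Function('J')(p, L) = Rational(-7, 2) (Function('J')(p, L) = Add(Rational(-3, 2), Mul(Rational(1, 2), -4)) = Add(Rational(-3, 2), -2) = Rational(-7, 2))
U = Rational(-7, 2) ≈ -3.5000
Mul(Add(Add(Add(-4, 4), -5), Pow(Add(v, U), -1)), 11) = Mul(Add(Add(Add(-4, 4), -5), Pow(Add(9, Rational(-7, 2)), -1)), 11) = Mul(Add(Add(0, -5), Pow(Rational(11, 2), -1)), 11) = Mul(Add(-5, Rational(2, 11)), 11) = Mul(Rational(-53, 11), 11) = -53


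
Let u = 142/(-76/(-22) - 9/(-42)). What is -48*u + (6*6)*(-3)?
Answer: -1110684/565 ≈ -1965.8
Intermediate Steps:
u = 21868/565 (u = 142/(-76*(-1/22) - 9*(-1/42)) = 142/(38/11 + 3/14) = 142/(565/154) = 142*(154/565) = 21868/565 ≈ 38.704)
-48*u + (6*6)*(-3) = -48*21868/565 + (6*6)*(-3) = -1049664/565 + 36*(-3) = -1049664/565 - 108 = -1110684/565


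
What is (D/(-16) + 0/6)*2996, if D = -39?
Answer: 29211/4 ≈ 7302.8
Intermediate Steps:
(D/(-16) + 0/6)*2996 = (-39/(-16) + 0/6)*2996 = (-39*(-1/16) + 0*(1/6))*2996 = (39/16 + 0)*2996 = (39/16)*2996 = 29211/4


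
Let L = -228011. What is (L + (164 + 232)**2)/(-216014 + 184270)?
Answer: 71195/31744 ≈ 2.2428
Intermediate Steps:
(L + (164 + 232)**2)/(-216014 + 184270) = (-228011 + (164 + 232)**2)/(-216014 + 184270) = (-228011 + 396**2)/(-31744) = (-228011 + 156816)*(-1/31744) = -71195*(-1/31744) = 71195/31744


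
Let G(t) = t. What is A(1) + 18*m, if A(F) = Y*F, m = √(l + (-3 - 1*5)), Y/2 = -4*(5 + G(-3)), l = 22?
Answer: -16 + 18*√14 ≈ 51.350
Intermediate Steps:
Y = -16 (Y = 2*(-4*(5 - 3)) = 2*(-4*2) = 2*(-1*8) = 2*(-8) = -16)
m = √14 (m = √(22 + (-3 - 1*5)) = √(22 + (-3 - 5)) = √(22 - 8) = √14 ≈ 3.7417)
A(F) = -16*F
A(1) + 18*m = -16*1 + 18*√14 = -16 + 18*√14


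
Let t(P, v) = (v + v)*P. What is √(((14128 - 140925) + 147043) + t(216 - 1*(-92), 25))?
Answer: √35646 ≈ 188.80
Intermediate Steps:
t(P, v) = 2*P*v (t(P, v) = (2*v)*P = 2*P*v)
√(((14128 - 140925) + 147043) + t(216 - 1*(-92), 25)) = √(((14128 - 140925) + 147043) + 2*(216 - 1*(-92))*25) = √((-126797 + 147043) + 2*(216 + 92)*25) = √(20246 + 2*308*25) = √(20246 + 15400) = √35646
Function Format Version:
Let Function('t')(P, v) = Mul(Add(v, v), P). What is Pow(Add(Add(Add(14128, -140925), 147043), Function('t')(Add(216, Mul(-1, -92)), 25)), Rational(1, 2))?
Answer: Pow(35646, Rational(1, 2)) ≈ 188.80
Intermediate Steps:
Function('t')(P, v) = Mul(2, P, v) (Function('t')(P, v) = Mul(Mul(2, v), P) = Mul(2, P, v))
Pow(Add(Add(Add(14128, -140925), 147043), Function('t')(Add(216, Mul(-1, -92)), 25)), Rational(1, 2)) = Pow(Add(Add(Add(14128, -140925), 147043), Mul(2, Add(216, Mul(-1, -92)), 25)), Rational(1, 2)) = Pow(Add(Add(-126797, 147043), Mul(2, Add(216, 92), 25)), Rational(1, 2)) = Pow(Add(20246, Mul(2, 308, 25)), Rational(1, 2)) = Pow(Add(20246, 15400), Rational(1, 2)) = Pow(35646, Rational(1, 2))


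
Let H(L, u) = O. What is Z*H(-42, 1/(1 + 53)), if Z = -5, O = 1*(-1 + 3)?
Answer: -10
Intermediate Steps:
O = 2 (O = 1*2 = 2)
H(L, u) = 2
Z*H(-42, 1/(1 + 53)) = -5*2 = -10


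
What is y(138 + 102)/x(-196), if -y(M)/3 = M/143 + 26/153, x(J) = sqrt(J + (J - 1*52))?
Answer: 20219*I*sqrt(111)/809523 ≈ 0.26314*I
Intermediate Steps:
x(J) = sqrt(-52 + 2*J) (x(J) = sqrt(J + (J - 52)) = sqrt(J + (-52 + J)) = sqrt(-52 + 2*J))
y(M) = -26/51 - 3*M/143 (y(M) = -3*(M/143 + 26/153) = -3*(26/153 + M/143) = -26/51 - 3*M/143)
y(138 + 102)/x(-196) = (-26/51 - 3*(138 + 102)/143)/(sqrt(-52 + 2*(-196))) = (-26/51 - 3/143*240)/(sqrt(-52 - 392)) = (-26/51 - 720/143)/(sqrt(-444)) = -40438*(-I*sqrt(111)/222)/7293 = -(-20219)*I*sqrt(111)/809523 = 20219*I*sqrt(111)/809523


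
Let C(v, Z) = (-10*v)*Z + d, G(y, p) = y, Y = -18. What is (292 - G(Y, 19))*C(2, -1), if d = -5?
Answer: 4650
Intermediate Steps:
C(v, Z) = -5 - 10*Z*v (C(v, Z) = (-10*v)*Z - 5 = -10*Z*v - 5 = -5 - 10*Z*v)
(292 - G(Y, 19))*C(2, -1) = (292 - 1*(-18))*(-5 - 10*(-1)*2) = (292 + 18)*(-5 + 20) = 310*15 = 4650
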